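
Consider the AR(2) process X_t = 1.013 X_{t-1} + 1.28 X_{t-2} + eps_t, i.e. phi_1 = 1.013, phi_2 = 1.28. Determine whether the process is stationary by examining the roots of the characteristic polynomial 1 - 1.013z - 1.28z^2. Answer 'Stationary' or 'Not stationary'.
\text{Not stationary}

The AR(p) characteristic polynomial is P(z) = 1 - 1.013z - 1.28z^2.
Stationarity requires all roots to lie outside the unit circle, i.e. |z| > 1 for every root.
Set 1 + (-1.013) z + (-1.28) z^2 = 0, i.e. a z^2 + b z + c = 0 with a = -1.28, b = -1.013, c = 1.
Discriminant D = b^2 - 4ac = (-1.013)^2 - 4*(-1.28)*1 = 1.026169 - (-5.12) = 6.146169.
D >= 0, so the roots are real: z = (-b +/- sqrt(D)) / (2a) = (1.013 +/- 2.479147) / (-2.56).
  z_1 = (1.013 + 2.479147) / (-2.56) = -1.3641,   |z_1| = 1.3641.
  z_2 = (1.013 - 2.479147) / (-2.56) = 0.5727,   |z_2| = 0.5727.
Moduli of all roots: 1.3641, 0.5727.
All moduli strictly greater than 1? No.
Verdict: Not stationary.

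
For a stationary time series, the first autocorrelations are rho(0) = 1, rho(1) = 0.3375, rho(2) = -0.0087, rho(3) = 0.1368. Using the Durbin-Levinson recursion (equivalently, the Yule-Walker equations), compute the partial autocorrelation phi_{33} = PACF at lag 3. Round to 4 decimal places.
\phi_{33} = 0.2150

The PACF at lag k is phi_{kk}, the last component of the solution
to the Yule-Walker system G_k phi = r_k where
  (G_k)_{ij} = rho(|i - j|), (r_k)_i = rho(i), i,j = 1..k.
Equivalently, Durbin-Levinson gives phi_{kk} iteratively:
  phi_{11} = rho(1)
  phi_{kk} = [rho(k) - sum_{j=1..k-1} phi_{k-1,j} rho(k-j)]
            / [1 - sum_{j=1..k-1} phi_{k-1,j} rho(j)],
  phi_{k,j} = phi_{k-1,j} - phi_{kk} phi_{k-1,k-j},  j = 1..k-1.
Step k = 1:
  phi_11 = rho(1) = 0.3375.
Step k = 2:
  phi_22 = [rho(2) - phi_11 rho(1)] / [1 - phi_11 rho(1)] = [-0.0087 - (0.3375)(0.3375)] / [1 - (0.3375)(0.3375)]
         = -0.12260625 / 0.88609375 = -0.138367.
  Update: phi_21 = phi_11 - phi_22 phi_11 = 0.3375 - (-0.138367)(0.3375) = 0.384199.
Step k = 3:
  phi_33 = [rho(3) - phi_21 rho(2) - phi_22 rho(1)] / [1 - phi_21 rho(1) - phi_22 rho(2)]
    numerator   = 0.1368 - (0.384199)(-0.0087) - (-0.138367)(0.3375) = 0.18684144
    denominator = 1 - (0.384199)(0.3375) - (-0.138367)(-0.0087) = 0.86912907
  phi_33 = 0.18684144 / 0.86912907 = 0.215.
Therefore phi_{33} = 0.2150.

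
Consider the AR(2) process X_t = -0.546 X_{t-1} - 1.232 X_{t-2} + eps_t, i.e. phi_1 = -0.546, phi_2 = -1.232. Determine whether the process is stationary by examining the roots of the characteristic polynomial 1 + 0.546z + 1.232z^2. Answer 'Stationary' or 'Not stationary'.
\text{Not stationary}

The AR(p) characteristic polynomial is P(z) = 1 + 0.546z + 1.232z^2.
Stationarity requires all roots to lie outside the unit circle, i.e. |z| > 1 for every root.
Set 1 + (0.546) z + (1.232) z^2 = 0, i.e. a z^2 + b z + c = 0 with a = 1.232, b = 0.546, c = 1.
Discriminant D = b^2 - 4ac = (0.546)^2 - 4*(1.232)*1 = 0.298116 - (4.928) = -4.629884.
D < 0, so the roots are the complex-conjugate pair z = (-b +/- i sqrt(-D)) / (2a) = -0.2216 +/- 0.8733i.
For a conjugate pair |z|^2 = z * conj(z) = (product of roots) = c/a = 1/(1.232) = 0.811688, so |z| = sqrt(0.811688) = 0.9009 for both roots.
Moduli of all roots: 0.9009, 0.9009.
All moduli strictly greater than 1? No.
Verdict: Not stationary.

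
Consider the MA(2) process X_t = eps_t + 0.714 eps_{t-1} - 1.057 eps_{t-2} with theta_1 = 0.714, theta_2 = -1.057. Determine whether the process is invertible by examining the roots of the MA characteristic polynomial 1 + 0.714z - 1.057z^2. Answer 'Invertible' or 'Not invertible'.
\text{Not invertible}

The MA(q) characteristic polynomial is P(z) = 1 + 0.714z - 1.057z^2.
Invertibility requires all roots to lie outside the unit circle, i.e. |z| > 1 for every root.
Set 1 + (0.714) z + (-1.057) z^2 = 0, i.e. a z^2 + b z + c = 0 with a = -1.057, b = 0.714, c = 1.
Discriminant D = b^2 - 4ac = (0.714)^2 - 4*(-1.057)*1 = 0.509796 - (-4.228) = 4.737796.
D >= 0, so the roots are real: z = (-b +/- sqrt(D)) / (2a) = (-0.714 +/- 2.176648) / (-2.114).
  z_1 = (-0.714 + 2.176648) / (-2.114) = -0.6919,   |z_1| = 0.6919.
  z_2 = (-0.714 - 2.176648) / (-2.114) = 1.3674,   |z_2| = 1.3674.
Moduli of all roots: 0.6919, 1.3674.
All moduli strictly greater than 1? No.
Verdict: Not invertible.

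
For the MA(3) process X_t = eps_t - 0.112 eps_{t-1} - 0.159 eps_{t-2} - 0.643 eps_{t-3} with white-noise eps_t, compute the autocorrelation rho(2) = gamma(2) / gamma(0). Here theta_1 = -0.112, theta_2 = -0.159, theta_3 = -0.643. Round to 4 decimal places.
\rho(2) = -0.0599

For an MA(q) process with theta_0 = 1, the autocovariance is
  gamma(k) = sigma^2 * sum_{i=0..q-k} theta_i * theta_{i+k},
and rho(k) = gamma(k) / gamma(0). Sigma^2 cancels.
  numerator   = (1)*(-0.159) + (-0.112)*(-0.643) = -0.086984.
  denominator = (1)^2 + (-0.112)^2 + (-0.159)^2 + (-0.643)^2 = 1.451274.
  rho(2) = -0.086984 / 1.451274 = -0.0599.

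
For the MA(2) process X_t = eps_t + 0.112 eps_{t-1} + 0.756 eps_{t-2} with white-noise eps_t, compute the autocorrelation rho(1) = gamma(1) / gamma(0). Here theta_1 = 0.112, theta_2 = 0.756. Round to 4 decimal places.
\rho(1) = 0.1242

For an MA(q) process with theta_0 = 1, the autocovariance is
  gamma(k) = sigma^2 * sum_{i=0..q-k} theta_i * theta_{i+k},
and rho(k) = gamma(k) / gamma(0). Sigma^2 cancels.
  numerator   = (1)*(0.112) + (0.112)*(0.756) = 0.196672.
  denominator = (1)^2 + (0.112)^2 + (0.756)^2 = 1.58408.
  rho(1) = 0.196672 / 1.58408 = 0.1242.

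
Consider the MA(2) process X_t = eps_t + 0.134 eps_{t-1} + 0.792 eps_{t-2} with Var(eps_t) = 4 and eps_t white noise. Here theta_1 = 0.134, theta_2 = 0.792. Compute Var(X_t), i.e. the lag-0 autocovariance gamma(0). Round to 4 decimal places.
\gamma(0) = 6.5809

For an MA(q) process X_t = eps_t + sum_i theta_i eps_{t-i} with
Var(eps_t) = sigma^2, the variance is
  gamma(0) = sigma^2 * (1 + sum_i theta_i^2).
  sum_i theta_i^2 = (0.134)^2 + (0.792)^2 = 0.017956 + 0.627264 = 0.64522.
  gamma(0) = 4 * (1 + 0.64522) = 4 * 1.64522 = 6.58088, which rounds to 6.5809.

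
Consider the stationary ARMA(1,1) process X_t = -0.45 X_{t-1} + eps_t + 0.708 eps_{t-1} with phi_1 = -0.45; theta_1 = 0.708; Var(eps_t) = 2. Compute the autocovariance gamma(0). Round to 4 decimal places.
\gamma(0) = 2.1669

Multiply the model equation by X_{t-k} and take expectations. With theta_0 = psi_0 = 1 and psi_j the MA(infinity) weights, this gives
  gamma(k) - sum_i phi_i gamma(k-i) = c_k,
  c_k = sigma^2 * sum_{j=k..q} theta_j psi_{j-k}   (c_k = 0 for k > q),
using gamma(-m) = gamma(m).
psi-weights needed (psi_j = theta_j + sum_i phi_i psi_{j-i}):
  psi_1 = theta_1 + phi_1 = 0.708 + (-0.45) = 0.258
Right-hand sides:
  c_0 = sigma^2 (1 + theta_1 psi_1) = 2 * (1 + (0.708)(0.258)) = 2 * 1.182664 = 2.365328
  c_1 = sigma^2 theta_1 = 2 * (0.708) = 1.416
  c_2 = 0
Equations for k = 0 and k = 1 (AR order 1):
  gamma(0) = phi_1 gamma(1) + c_0
  gamma(1) = phi_1 gamma(0) + c_1
Substituting the second into the first: gamma(0) (1 - phi_1^2) = c_0 + phi_1 c_1, so
  gamma(0) = (c_0 + phi_1 c_1) / (1 - phi_1^2) = (2.365328 + (-0.45)(1.416)) / (1 - (-0.45)^2) = 1.728128 / 0.7975 = 2.166932.
Therefore gamma(0) = 2.1669 (to 4 decimal places).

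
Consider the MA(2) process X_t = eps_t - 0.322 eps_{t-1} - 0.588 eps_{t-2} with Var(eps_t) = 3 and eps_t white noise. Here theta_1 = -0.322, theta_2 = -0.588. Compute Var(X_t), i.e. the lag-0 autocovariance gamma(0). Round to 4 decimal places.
\gamma(0) = 4.3483

For an MA(q) process X_t = eps_t + sum_i theta_i eps_{t-i} with
Var(eps_t) = sigma^2, the variance is
  gamma(0) = sigma^2 * (1 + sum_i theta_i^2).
  sum_i theta_i^2 = (-0.322)^2 + (-0.588)^2 = 0.103684 + 0.345744 = 0.449428.
  gamma(0) = 3 * (1 + 0.449428) = 3 * 1.449428 = 4.348284, which rounds to 4.3483.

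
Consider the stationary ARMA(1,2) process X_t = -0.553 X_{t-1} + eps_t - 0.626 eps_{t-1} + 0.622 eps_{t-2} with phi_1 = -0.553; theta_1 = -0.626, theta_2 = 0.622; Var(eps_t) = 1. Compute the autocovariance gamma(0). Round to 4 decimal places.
\gamma(0) = 4.7281

Multiply the model equation by X_{t-k} and take expectations. With theta_0 = psi_0 = 1 and psi_j the MA(infinity) weights, this gives
  gamma(k) - sum_i phi_i gamma(k-i) = c_k,
  c_k = sigma^2 * sum_{j=k..q} theta_j psi_{j-k}   (c_k = 0 for k > q),
using gamma(-m) = gamma(m).
psi-weights needed (psi_j = theta_j + sum_i phi_i psi_{j-i}):
  psi_1 = theta_1 + phi_1 = -0.626 + (-0.553) = -1.179
  psi_2 = theta_2 + phi_1 psi_1 = 0.622 + (-0.553)(-1.179) = 1.273987
Right-hand sides:
  c_0 = sigma^2 (1 + theta_1 psi_1 + theta_2 psi_2) = 1 * (1 + (-0.626)(-1.179) + (0.622)(1.273987)) = 1 * 2.530474 = 2.530474
  c_1 = sigma^2 (theta_1 + theta_2 psi_1) = 1 * (-0.626 + (0.622)(-1.179)) = -1.359338
  c_2 = sigma^2 theta_2 = 1 * (0.622) = 0.622
Equations for k = 0 and k = 1 (AR order 1):
  gamma(0) = phi_1 gamma(1) + c_0
  gamma(1) = phi_1 gamma(0) + c_1
Substituting the second into the first: gamma(0) (1 - phi_1^2) = c_0 + phi_1 c_1, so
  gamma(0) = (c_0 + phi_1 c_1) / (1 - phi_1^2) = (2.530474 + (-0.553)(-1.359338)) / (1 - (-0.553)^2) = 3.282188 / 0.694191 = 4.728076.
Therefore gamma(0) = 4.7281 (to 4 decimal places).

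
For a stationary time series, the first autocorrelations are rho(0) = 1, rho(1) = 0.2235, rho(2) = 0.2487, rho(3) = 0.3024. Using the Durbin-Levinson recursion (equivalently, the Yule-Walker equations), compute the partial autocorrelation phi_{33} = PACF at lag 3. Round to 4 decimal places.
\phi_{33} = 0.2330

The PACF at lag k is phi_{kk}, the last component of the solution
to the Yule-Walker system G_k phi = r_k where
  (G_k)_{ij} = rho(|i - j|), (r_k)_i = rho(i), i,j = 1..k.
Equivalently, Durbin-Levinson gives phi_{kk} iteratively:
  phi_{11} = rho(1)
  phi_{kk} = [rho(k) - sum_{j=1..k-1} phi_{k-1,j} rho(k-j)]
            / [1 - sum_{j=1..k-1} phi_{k-1,j} rho(j)],
  phi_{k,j} = phi_{k-1,j} - phi_{kk} phi_{k-1,k-j},  j = 1..k-1.
Step k = 1:
  phi_11 = rho(1) = 0.2235.
Step k = 2:
  phi_22 = [rho(2) - phi_11 rho(1)] / [1 - phi_11 rho(1)] = [0.2487 - (0.2235)(0.2235)] / [1 - (0.2235)(0.2235)]
         = 0.19874775 / 0.95004775 = 0.209198.
  Update: phi_21 = phi_11 - phi_22 phi_11 = 0.2235 - (0.209198)(0.2235) = 0.176744.
Step k = 3:
  phi_33 = [rho(3) - phi_21 rho(2) - phi_22 rho(1)] / [1 - phi_21 rho(1) - phi_22 rho(2)]
    numerator   = 0.3024 - (0.176744)(0.2487) - (0.209198)(0.2235) = 0.21168801
    denominator = 1 - (0.176744)(0.2235) - (0.209198)(0.2487) = 0.90847019
  phi_33 = 0.21168801 / 0.90847019 = 0.233.
Therefore phi_{33} = 0.2330.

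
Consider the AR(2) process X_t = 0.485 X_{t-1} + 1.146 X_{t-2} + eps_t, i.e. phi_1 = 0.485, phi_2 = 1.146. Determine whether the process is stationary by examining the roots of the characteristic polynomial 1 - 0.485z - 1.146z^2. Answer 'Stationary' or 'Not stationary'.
\text{Not stationary}

The AR(p) characteristic polynomial is P(z) = 1 - 0.485z - 1.146z^2.
Stationarity requires all roots to lie outside the unit circle, i.e. |z| > 1 for every root.
Set 1 + (-0.485) z + (-1.146) z^2 = 0, i.e. a z^2 + b z + c = 0 with a = -1.146, b = -0.485, c = 1.
Discriminant D = b^2 - 4ac = (-0.485)^2 - 4*(-1.146)*1 = 0.235225 - (-4.584) = 4.819225.
D >= 0, so the roots are real: z = (-b +/- sqrt(D)) / (2a) = (0.485 +/- 2.195273) / (-2.292).
  z_1 = (0.485 + 2.195273) / (-2.292) = -1.1694,   |z_1| = 1.1694.
  z_2 = (0.485 - 2.195273) / (-2.292) = 0.7462,   |z_2| = 0.7462.
Moduli of all roots: 1.1694, 0.7462.
All moduli strictly greater than 1? No.
Verdict: Not stationary.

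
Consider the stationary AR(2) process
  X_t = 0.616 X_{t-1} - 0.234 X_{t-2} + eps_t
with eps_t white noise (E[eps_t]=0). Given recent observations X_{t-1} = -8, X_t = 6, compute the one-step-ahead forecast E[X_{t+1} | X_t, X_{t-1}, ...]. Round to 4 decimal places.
E[X_{t+1} \mid \mathcal F_t] = 5.5680

For an AR(p) model X_t = c + sum_i phi_i X_{t-i} + eps_t, the
one-step-ahead conditional mean is
  E[X_{t+1} | X_t, ...] = c + sum_i phi_i X_{t+1-i}.
Substitute known values:
  E[X_{t+1} | ...] = (0.616) * (6) + (-0.234) * (-8)
                   = 5.5680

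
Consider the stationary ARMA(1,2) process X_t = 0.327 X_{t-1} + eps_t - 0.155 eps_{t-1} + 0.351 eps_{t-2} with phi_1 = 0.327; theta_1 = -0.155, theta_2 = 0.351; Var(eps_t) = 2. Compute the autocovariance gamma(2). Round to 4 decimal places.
\gamma(2) = 0.9000

Multiply the model equation by X_{t-k} and take expectations. With theta_0 = psi_0 = 1 and psi_j the MA(infinity) weights, this gives
  gamma(k) - sum_i phi_i gamma(k-i) = c_k,
  c_k = sigma^2 * sum_{j=k..q} theta_j psi_{j-k}   (c_k = 0 for k > q),
using gamma(-m) = gamma(m).
psi-weights needed (psi_j = theta_j + sum_i phi_i psi_{j-i}):
  psi_1 = theta_1 + phi_1 = -0.155 + (0.327) = 0.172
  psi_2 = theta_2 + phi_1 psi_1 = 0.351 + (0.327)(0.172) = 0.407244
Right-hand sides:
  c_0 = sigma^2 (1 + theta_1 psi_1 + theta_2 psi_2) = 2 * (1 + (-0.155)(0.172) + (0.351)(0.407244)) = 2 * 1.116283 = 2.232565
  c_1 = sigma^2 (theta_1 + theta_2 psi_1) = 2 * (-0.155 + (0.351)(0.172)) = -0.189256
  c_2 = sigma^2 theta_2 = 2 * (0.351) = 0.702
Equations for k = 0 and k = 1 (AR order 1):
  gamma(0) = phi_1 gamma(1) + c_0
  gamma(1) = phi_1 gamma(0) + c_1
Substituting the second into the first: gamma(0) (1 - phi_1^2) = c_0 + phi_1 c_1, so
  gamma(0) = (c_0 + phi_1 c_1) / (1 - phi_1^2) = (2.232565 + (0.327)(-0.189256)) / (1 - (0.327)^2) = 2.170679 / 0.893071 = 2.430578.
  gamma(1) = phi_1 gamma(0) + c_1 = (0.327)(2.430578) + (-0.189256) = 0.605543.
For k = 2: gamma(2) = phi_1 gamma(1) + c_2
  = (0.327)(0.605543) + (0.702) = 0.900013.
Therefore gamma(2) = 0.9000 (to 4 decimal places).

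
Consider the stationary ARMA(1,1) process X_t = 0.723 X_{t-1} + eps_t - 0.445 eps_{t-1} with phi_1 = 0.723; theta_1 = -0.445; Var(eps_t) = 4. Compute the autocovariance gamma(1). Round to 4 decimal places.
\gamma(1) = 1.5803

Multiply the model equation by X_{t-k} and take expectations. With theta_0 = psi_0 = 1 and psi_j the MA(infinity) weights, this gives
  gamma(k) - sum_i phi_i gamma(k-i) = c_k,
  c_k = sigma^2 * sum_{j=k..q} theta_j psi_{j-k}   (c_k = 0 for k > q),
using gamma(-m) = gamma(m).
psi-weights needed (psi_j = theta_j + sum_i phi_i psi_{j-i}):
  psi_1 = theta_1 + phi_1 = -0.445 + (0.723) = 0.278
Right-hand sides:
  c_0 = sigma^2 (1 + theta_1 psi_1) = 4 * (1 + (-0.445)(0.278)) = 4 * 0.87629 = 3.50516
  c_1 = sigma^2 theta_1 = 4 * (-0.445) = -1.78
  c_2 = 0
Equations for k = 0 and k = 1 (AR order 1):
  gamma(0) = phi_1 gamma(1) + c_0
  gamma(1) = phi_1 gamma(0) + c_1
Substituting the second into the first: gamma(0) (1 - phi_1^2) = c_0 + phi_1 c_1, so
  gamma(0) = (c_0 + phi_1 c_1) / (1 - phi_1^2) = (3.50516 + (0.723)(-1.78)) / (1 - (0.723)^2) = 2.21822 / 0.477271 = 4.647716.
  gamma(1) = phi_1 gamma(0) + c_1 = (0.723)(4.647716) + (-1.78) = 1.580299.
Therefore gamma(1) = 1.5803 (to 4 decimal places).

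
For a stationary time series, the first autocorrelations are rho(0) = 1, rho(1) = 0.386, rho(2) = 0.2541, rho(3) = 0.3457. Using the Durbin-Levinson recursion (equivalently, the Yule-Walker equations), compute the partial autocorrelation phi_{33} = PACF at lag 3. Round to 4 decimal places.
\phi_{33} = 0.2530

The PACF at lag k is phi_{kk}, the last component of the solution
to the Yule-Walker system G_k phi = r_k where
  (G_k)_{ij} = rho(|i - j|), (r_k)_i = rho(i), i,j = 1..k.
Equivalently, Durbin-Levinson gives phi_{kk} iteratively:
  phi_{11} = rho(1)
  phi_{kk} = [rho(k) - sum_{j=1..k-1} phi_{k-1,j} rho(k-j)]
            / [1 - sum_{j=1..k-1} phi_{k-1,j} rho(j)],
  phi_{k,j} = phi_{k-1,j} - phi_{kk} phi_{k-1,k-j},  j = 1..k-1.
Step k = 1:
  phi_11 = rho(1) = 0.386.
Step k = 2:
  phi_22 = [rho(2) - phi_11 rho(1)] / [1 - phi_11 rho(1)] = [0.2541 - (0.386)(0.386)] / [1 - (0.386)(0.386)]
         = 0.105104 / 0.851004 = 0.123506.
  Update: phi_21 = phi_11 - phi_22 phi_11 = 0.386 - (0.123506)(0.386) = 0.338327.
Step k = 3:
  phi_33 = [rho(3) - phi_21 rho(2) - phi_22 rho(1)] / [1 - phi_21 rho(1) - phi_22 rho(2)]
    numerator   = 0.3457 - (0.338327)(0.2541) - (0.123506)(0.386) = 0.21205791
    denominator = 1 - (0.338327)(0.386) - (0.123506)(0.2541) = 0.83802304
  phi_33 = 0.21205791 / 0.83802304 = 0.253.
Therefore phi_{33} = 0.2530.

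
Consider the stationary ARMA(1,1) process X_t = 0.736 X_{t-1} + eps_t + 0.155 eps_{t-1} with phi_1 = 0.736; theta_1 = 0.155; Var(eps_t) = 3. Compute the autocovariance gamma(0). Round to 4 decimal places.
\gamma(0) = 8.1966

Multiply the model equation by X_{t-k} and take expectations. With theta_0 = psi_0 = 1 and psi_j the MA(infinity) weights, this gives
  gamma(k) - sum_i phi_i gamma(k-i) = c_k,
  c_k = sigma^2 * sum_{j=k..q} theta_j psi_{j-k}   (c_k = 0 for k > q),
using gamma(-m) = gamma(m).
psi-weights needed (psi_j = theta_j + sum_i phi_i psi_{j-i}):
  psi_1 = theta_1 + phi_1 = 0.155 + (0.736) = 0.891
Right-hand sides:
  c_0 = sigma^2 (1 + theta_1 psi_1) = 3 * (1 + (0.155)(0.891)) = 3 * 1.138105 = 3.414315
  c_1 = sigma^2 theta_1 = 3 * (0.155) = 0.465
  c_2 = 0
Equations for k = 0 and k = 1 (AR order 1):
  gamma(0) = phi_1 gamma(1) + c_0
  gamma(1) = phi_1 gamma(0) + c_1
Substituting the second into the first: gamma(0) (1 - phi_1^2) = c_0 + phi_1 c_1, so
  gamma(0) = (c_0 + phi_1 c_1) / (1 - phi_1^2) = (3.414315 + (0.736)(0.465)) / (1 - (0.736)^2) = 3.756555 / 0.458304 = 8.196645.
Therefore gamma(0) = 8.1966 (to 4 decimal places).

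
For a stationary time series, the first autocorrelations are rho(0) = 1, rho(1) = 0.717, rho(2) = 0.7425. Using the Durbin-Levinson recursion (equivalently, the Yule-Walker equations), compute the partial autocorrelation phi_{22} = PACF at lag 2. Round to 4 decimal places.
\phi_{22} = 0.4701

The PACF at lag k is phi_{kk}, the last component of the solution
to the Yule-Walker system G_k phi = r_k where
  (G_k)_{ij} = rho(|i - j|), (r_k)_i = rho(i), i,j = 1..k.
Equivalently, Durbin-Levinson gives phi_{kk} iteratively:
  phi_{11} = rho(1)
  phi_{kk} = [rho(k) - sum_{j=1..k-1} phi_{k-1,j} rho(k-j)]
            / [1 - sum_{j=1..k-1} phi_{k-1,j} rho(j)],
  phi_{k,j} = phi_{k-1,j} - phi_{kk} phi_{k-1,k-j},  j = 1..k-1.
Step k = 1:
  phi_11 = rho(1) = 0.717.
Step k = 2:
  phi_22 = [rho(2) - phi_11 rho(1)] / [1 - phi_11 rho(1)] = [0.7425 - (0.717)(0.717)] / [1 - (0.717)(0.717)]
         = 0.228411 / 0.485911 = 0.4701.
Therefore phi_{22} = 0.4701.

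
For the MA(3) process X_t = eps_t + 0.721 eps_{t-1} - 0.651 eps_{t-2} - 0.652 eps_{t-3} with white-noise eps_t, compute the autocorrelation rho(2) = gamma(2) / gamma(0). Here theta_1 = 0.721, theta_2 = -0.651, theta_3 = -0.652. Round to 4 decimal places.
\rho(2) = -0.4733

For an MA(q) process with theta_0 = 1, the autocovariance is
  gamma(k) = sigma^2 * sum_{i=0..q-k} theta_i * theta_{i+k},
and rho(k) = gamma(k) / gamma(0). Sigma^2 cancels.
  numerator   = (1)*(-0.651) + (0.721)*(-0.652) = -1.121092.
  denominator = (1)^2 + (0.721)^2 + (-0.651)^2 + (-0.652)^2 = 2.368746.
  rho(2) = -1.121092 / 2.368746 = -0.4733.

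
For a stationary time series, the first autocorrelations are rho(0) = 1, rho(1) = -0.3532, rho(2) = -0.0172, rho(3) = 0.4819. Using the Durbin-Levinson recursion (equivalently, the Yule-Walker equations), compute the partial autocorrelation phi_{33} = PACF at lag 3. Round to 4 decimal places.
\phi_{33} = 0.4900

The PACF at lag k is phi_{kk}, the last component of the solution
to the Yule-Walker system G_k phi = r_k where
  (G_k)_{ij} = rho(|i - j|), (r_k)_i = rho(i), i,j = 1..k.
Equivalently, Durbin-Levinson gives phi_{kk} iteratively:
  phi_{11} = rho(1)
  phi_{kk} = [rho(k) - sum_{j=1..k-1} phi_{k-1,j} rho(k-j)]
            / [1 - sum_{j=1..k-1} phi_{k-1,j} rho(j)],
  phi_{k,j} = phi_{k-1,j} - phi_{kk} phi_{k-1,k-j},  j = 1..k-1.
Step k = 1:
  phi_11 = rho(1) = -0.3532.
Step k = 2:
  phi_22 = [rho(2) - phi_11 rho(1)] / [1 - phi_11 rho(1)] = [-0.0172 - (-0.3532)(-0.3532)] / [1 - (-0.3532)(-0.3532)]
         = -0.14195024 / 0.87524976 = -0.162183.
  Update: phi_21 = phi_11 - phi_22 phi_11 = -0.3532 - (-0.162183)(-0.3532) = -0.410483.
Step k = 3:
  phi_33 = [rho(3) - phi_21 rho(2) - phi_22 rho(1)] / [1 - phi_21 rho(1) - phi_22 rho(2)]
    numerator   = 0.4819 - (-0.410483)(-0.0172) - (-0.162183)(-0.3532) = 0.41755682
    denominator = 1 - (-0.410483)(-0.3532) - (-0.162183)(-0.0172) = 0.85222791
  phi_33 = 0.41755682 / 0.85222791 = 0.49.
Therefore phi_{33} = 0.4900.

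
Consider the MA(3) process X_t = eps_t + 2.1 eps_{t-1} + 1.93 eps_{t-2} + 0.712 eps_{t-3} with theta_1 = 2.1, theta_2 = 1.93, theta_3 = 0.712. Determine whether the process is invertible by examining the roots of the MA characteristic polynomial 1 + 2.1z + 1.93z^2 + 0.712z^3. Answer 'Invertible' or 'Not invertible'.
\text{Invertible}

The MA(q) characteristic polynomial is P(z) = 1 + 2.1z + 1.93z^2 + 0.712z^3.
Invertibility requires all roots to lie outside the unit circle, i.e. |z| > 1 for every root.
Degree 3: look for a simple real root z0 first, then factor out (1 - z/z0) and solve the remaining quadratic.
Testing z0 = -1.25: P(-1.25) = 1 + (2.1)(-1.25) + (1.93)(-1.25)^2 + (0.712)(-1.25)^3
  = 1 + (-2.625) + (3.015625) + (-1.390625) = 0.  So z_0 = -1.25 is a root, |z_0| = 1.25.
Divide out the factor (1 + 0.8 z) = (1 - z/z0) (since 1/z0 = -0.8):
  P(z) = (1 + 0.8 z)(1 + (1.3) z + (0.89) z^2)
  [check: z-coef 1.3 - (-0.8) = 2.1; z^2-coef 0.89 - (-0.8)(1.3) = 1.93; z^3-coef -(-0.8)(0.89) = 0.712.]
Remaining roots from the quadratic factor 1 + (1.3) z + (0.89) z^2:
  Set 1 + (1.3) z + (0.89) z^2 = 0, i.e. a z^2 + b z + c = 0 with a = 0.89, b = 1.3, c = 1.
  Discriminant D = b^2 - 4ac = (1.3)^2 - 4*(0.89)*1 = 1.69 - (3.56) = -1.87.
  D < 0, so the roots are the complex-conjugate pair z = (-b +/- i sqrt(-D)) / (2a) = -0.7303 +/- 0.7682i.
  For a conjugate pair |z|^2 = z * conj(z) = (product of roots) = c/a = 1/(0.89) = 1.123596, so |z| = sqrt(1.123596) = 1.06 for both roots.
Moduli of all roots: 1.2500, 1.0600, 1.0600.
All moduli strictly greater than 1? Yes.
Verdict: Invertible.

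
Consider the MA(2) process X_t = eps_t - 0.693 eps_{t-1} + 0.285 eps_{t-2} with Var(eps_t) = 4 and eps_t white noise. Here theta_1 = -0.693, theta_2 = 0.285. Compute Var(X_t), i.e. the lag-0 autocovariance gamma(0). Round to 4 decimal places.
\gamma(0) = 6.2459

For an MA(q) process X_t = eps_t + sum_i theta_i eps_{t-i} with
Var(eps_t) = sigma^2, the variance is
  gamma(0) = sigma^2 * (1 + sum_i theta_i^2).
  sum_i theta_i^2 = (-0.693)^2 + (0.285)^2 = 0.480249 + 0.081225 = 0.561474.
  gamma(0) = 4 * (1 + 0.561474) = 4 * 1.561474 = 6.245896, which rounds to 6.2459.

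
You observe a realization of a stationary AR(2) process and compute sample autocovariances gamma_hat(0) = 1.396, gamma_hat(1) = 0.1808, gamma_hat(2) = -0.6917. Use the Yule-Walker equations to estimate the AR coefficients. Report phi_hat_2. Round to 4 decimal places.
\hat\phi_{2} = -0.5210

The Yule-Walker equations for an AR(p) process read, in matrix form,
  Gamma_p phi = r_p,   with   (Gamma_p)_{ij} = gamma(|i - j|),
                       (r_p)_i = gamma(i),   i,j = 1..p.
Substitute the sample gammas (Toeplitz matrix and right-hand side of size 2):
  Gamma_p = [[1.396, 0.1808], [0.1808, 1.396]]
  r_p     = [0.1808, -0.6917]
Written out:
  1.396 phi_1 + 0.1808 phi_2 = 0.1808
  0.1808 phi_1 + 1.396 phi_2 = -0.6917
Solve by Cramer's rule:
  det = gamma(0)^2 - gamma(1)^2 = (1.396)^2 - (0.1808)^2 = 1.948816 - 0.03268864 = 1.91612736
  phi_hat_1 = [gamma(1) gamma(0) - gamma(1) gamma(2)] / det = [(0.1808)(1.396) - (0.1808)(-0.6917)] / 1.91612736 = 0.37745616 / 1.91612736 = 0.197
  phi_hat_2 = [gamma(0) gamma(2) - gamma(1)^2] / det = [(1.396)(-0.6917) - (0.1808)^2] / 1.91612736 = -0.99830184 / 1.91612736 = -0.521
So phi_hat = [0.1970, -0.5210].
Therefore phi_hat_2 = -0.5210.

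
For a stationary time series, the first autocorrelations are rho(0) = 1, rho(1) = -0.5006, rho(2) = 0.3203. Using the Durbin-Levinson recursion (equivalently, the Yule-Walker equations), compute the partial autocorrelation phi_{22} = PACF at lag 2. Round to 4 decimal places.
\phi_{22} = 0.0930

The PACF at lag k is phi_{kk}, the last component of the solution
to the Yule-Walker system G_k phi = r_k where
  (G_k)_{ij} = rho(|i - j|), (r_k)_i = rho(i), i,j = 1..k.
Equivalently, Durbin-Levinson gives phi_{kk} iteratively:
  phi_{11} = rho(1)
  phi_{kk} = [rho(k) - sum_{j=1..k-1} phi_{k-1,j} rho(k-j)]
            / [1 - sum_{j=1..k-1} phi_{k-1,j} rho(j)],
  phi_{k,j} = phi_{k-1,j} - phi_{kk} phi_{k-1,k-j},  j = 1..k-1.
Step k = 1:
  phi_11 = rho(1) = -0.5006.
Step k = 2:
  phi_22 = [rho(2) - phi_11 rho(1)] / [1 - phi_11 rho(1)] = [0.3203 - (-0.5006)(-0.5006)] / [1 - (-0.5006)(-0.5006)]
         = 0.06969964 / 0.74939964 = 0.093.
Therefore phi_{22} = 0.0930.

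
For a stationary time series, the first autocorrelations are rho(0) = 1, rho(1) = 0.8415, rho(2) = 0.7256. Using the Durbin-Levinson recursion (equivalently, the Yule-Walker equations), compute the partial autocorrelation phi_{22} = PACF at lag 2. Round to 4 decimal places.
\phi_{22} = 0.0599

The PACF at lag k is phi_{kk}, the last component of the solution
to the Yule-Walker system G_k phi = r_k where
  (G_k)_{ij} = rho(|i - j|), (r_k)_i = rho(i), i,j = 1..k.
Equivalently, Durbin-Levinson gives phi_{kk} iteratively:
  phi_{11} = rho(1)
  phi_{kk} = [rho(k) - sum_{j=1..k-1} phi_{k-1,j} rho(k-j)]
            / [1 - sum_{j=1..k-1} phi_{k-1,j} rho(j)],
  phi_{k,j} = phi_{k-1,j} - phi_{kk} phi_{k-1,k-j},  j = 1..k-1.
Step k = 1:
  phi_11 = rho(1) = 0.8415.
Step k = 2:
  phi_22 = [rho(2) - phi_11 rho(1)] / [1 - phi_11 rho(1)] = [0.7256 - (0.8415)(0.8415)] / [1 - (0.8415)(0.8415)]
         = 0.01747775 / 0.29187775 = 0.0599.
Therefore phi_{22} = 0.0599.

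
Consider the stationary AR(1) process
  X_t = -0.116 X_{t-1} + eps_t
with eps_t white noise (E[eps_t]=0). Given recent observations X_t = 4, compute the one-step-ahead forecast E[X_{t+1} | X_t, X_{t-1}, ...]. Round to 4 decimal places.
E[X_{t+1} \mid \mathcal F_t] = -0.4640

For an AR(p) model X_t = c + sum_i phi_i X_{t-i} + eps_t, the
one-step-ahead conditional mean is
  E[X_{t+1} | X_t, ...] = c + sum_i phi_i X_{t+1-i}.
Substitute known values:
  E[X_{t+1} | ...] = (-0.116) * (4)
                   = -0.4640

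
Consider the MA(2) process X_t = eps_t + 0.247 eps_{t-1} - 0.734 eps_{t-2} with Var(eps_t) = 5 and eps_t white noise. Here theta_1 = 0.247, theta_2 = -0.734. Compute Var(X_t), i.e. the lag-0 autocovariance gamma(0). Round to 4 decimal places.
\gamma(0) = 7.9988

For an MA(q) process X_t = eps_t + sum_i theta_i eps_{t-i} with
Var(eps_t) = sigma^2, the variance is
  gamma(0) = sigma^2 * (1 + sum_i theta_i^2).
  sum_i theta_i^2 = (0.247)^2 + (-0.734)^2 = 0.061009 + 0.538756 = 0.599765.
  gamma(0) = 5 * (1 + 0.599765) = 5 * 1.599765 = 7.998825, which rounds to 7.9988.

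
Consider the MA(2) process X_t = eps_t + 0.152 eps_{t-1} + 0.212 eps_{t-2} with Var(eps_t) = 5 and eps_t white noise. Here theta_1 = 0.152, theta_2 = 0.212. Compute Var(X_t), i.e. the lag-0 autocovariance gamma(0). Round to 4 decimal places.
\gamma(0) = 5.3402

For an MA(q) process X_t = eps_t + sum_i theta_i eps_{t-i} with
Var(eps_t) = sigma^2, the variance is
  gamma(0) = sigma^2 * (1 + sum_i theta_i^2).
  sum_i theta_i^2 = (0.152)^2 + (0.212)^2 = 0.023104 + 0.044944 = 0.068048.
  gamma(0) = 5 * (1 + 0.068048) = 5 * 1.068048 = 5.34024, which rounds to 5.3402.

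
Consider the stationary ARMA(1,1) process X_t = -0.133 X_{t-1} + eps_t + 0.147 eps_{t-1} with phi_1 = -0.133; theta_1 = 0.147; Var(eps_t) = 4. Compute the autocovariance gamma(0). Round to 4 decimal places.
\gamma(0) = 4.0008

Multiply the model equation by X_{t-k} and take expectations. With theta_0 = psi_0 = 1 and psi_j the MA(infinity) weights, this gives
  gamma(k) - sum_i phi_i gamma(k-i) = c_k,
  c_k = sigma^2 * sum_{j=k..q} theta_j psi_{j-k}   (c_k = 0 for k > q),
using gamma(-m) = gamma(m).
psi-weights needed (psi_j = theta_j + sum_i phi_i psi_{j-i}):
  psi_1 = theta_1 + phi_1 = 0.147 + (-0.133) = 0.014
Right-hand sides:
  c_0 = sigma^2 (1 + theta_1 psi_1) = 4 * (1 + (0.147)(0.014)) = 4 * 1.002058 = 4.008232
  c_1 = sigma^2 theta_1 = 4 * (0.147) = 0.588
  c_2 = 0
Equations for k = 0 and k = 1 (AR order 1):
  gamma(0) = phi_1 gamma(1) + c_0
  gamma(1) = phi_1 gamma(0) + c_1
Substituting the second into the first: gamma(0) (1 - phi_1^2) = c_0 + phi_1 c_1, so
  gamma(0) = (c_0 + phi_1 c_1) / (1 - phi_1^2) = (4.008232 + (-0.133)(0.588)) / (1 - (-0.133)^2) = 3.930028 / 0.982311 = 4.000798.
Therefore gamma(0) = 4.0008 (to 4 decimal places).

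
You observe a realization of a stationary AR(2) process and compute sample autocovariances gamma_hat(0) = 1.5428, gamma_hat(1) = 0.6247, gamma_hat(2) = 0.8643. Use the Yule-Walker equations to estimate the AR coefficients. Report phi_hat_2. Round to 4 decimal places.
\hat\phi_{2} = 0.4740

The Yule-Walker equations for an AR(p) process read, in matrix form,
  Gamma_p phi = r_p,   with   (Gamma_p)_{ij} = gamma(|i - j|),
                       (r_p)_i = gamma(i),   i,j = 1..p.
Substitute the sample gammas (Toeplitz matrix and right-hand side of size 2):
  Gamma_p = [[1.5428, 0.6247], [0.6247, 1.5428]]
  r_p     = [0.6247, 0.8643]
Written out:
  1.5428 phi_1 + 0.6247 phi_2 = 0.6247
  0.6247 phi_1 + 1.5428 phi_2 = 0.8643
Solve by Cramer's rule:
  det = gamma(0)^2 - gamma(1)^2 = (1.5428)^2 - (0.6247)^2 = 2.38023184 - 0.39025009 = 1.98998175
  phi_hat_1 = [gamma(1) gamma(0) - gamma(1) gamma(2)] / det = [(0.6247)(1.5428) - (0.6247)(0.8643)] / 1.98998175 = 0.42385895 / 1.98998175 = 0.213
  phi_hat_2 = [gamma(0) gamma(2) - gamma(1)^2] / det = [(1.5428)(0.8643) - (0.6247)^2] / 1.98998175 = 0.94319195 / 1.98998175 = 0.474
So phi_hat = [0.2130, 0.4740].
Therefore phi_hat_2 = 0.4740.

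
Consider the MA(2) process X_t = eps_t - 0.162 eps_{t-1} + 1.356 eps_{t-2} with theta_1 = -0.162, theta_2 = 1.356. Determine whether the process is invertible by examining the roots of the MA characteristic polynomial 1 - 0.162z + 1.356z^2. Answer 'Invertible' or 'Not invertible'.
\text{Not invertible}

The MA(q) characteristic polynomial is P(z) = 1 - 0.162z + 1.356z^2.
Invertibility requires all roots to lie outside the unit circle, i.e. |z| > 1 for every root.
Set 1 + (-0.162) z + (1.356) z^2 = 0, i.e. a z^2 + b z + c = 0 with a = 1.356, b = -0.162, c = 1.
Discriminant D = b^2 - 4ac = (-0.162)^2 - 4*(1.356)*1 = 0.026244 - (5.424) = -5.397756.
D < 0, so the roots are the complex-conjugate pair z = (-b +/- i sqrt(-D)) / (2a) = 0.0597 +/- 0.8567i.
For a conjugate pair |z|^2 = z * conj(z) = (product of roots) = c/a = 1/(1.356) = 0.737463, so |z| = sqrt(0.737463) = 0.8588 for both roots.
Moduli of all roots: 0.8588, 0.8588.
All moduli strictly greater than 1? No.
Verdict: Not invertible.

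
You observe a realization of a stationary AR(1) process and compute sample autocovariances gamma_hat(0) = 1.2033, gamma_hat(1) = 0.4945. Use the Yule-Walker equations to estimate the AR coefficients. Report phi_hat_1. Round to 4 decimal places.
\hat\phi_{1} = 0.4110

The Yule-Walker equations for an AR(p) process read, in matrix form,
  Gamma_p phi = r_p,   with   (Gamma_p)_{ij} = gamma(|i - j|),
                       (r_p)_i = gamma(i),   i,j = 1..p.
Substitute the sample gammas (Toeplitz matrix and right-hand side of size 1):
  Gamma_p = [[1.2033]]
  r_p     = [0.4945]
With p = 1 this is the single equation gamma(0) phi_1 = gamma(1):
  phi_hat_1 = gamma(1) / gamma(0) = 0.4945 / 1.2033 = 0.4110.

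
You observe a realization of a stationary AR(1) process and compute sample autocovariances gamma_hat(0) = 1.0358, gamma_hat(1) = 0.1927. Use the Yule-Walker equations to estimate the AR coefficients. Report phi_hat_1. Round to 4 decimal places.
\hat\phi_{1} = 0.1860

The Yule-Walker equations for an AR(p) process read, in matrix form,
  Gamma_p phi = r_p,   with   (Gamma_p)_{ij} = gamma(|i - j|),
                       (r_p)_i = gamma(i),   i,j = 1..p.
Substitute the sample gammas (Toeplitz matrix and right-hand side of size 1):
  Gamma_p = [[1.0358]]
  r_p     = [0.1927]
With p = 1 this is the single equation gamma(0) phi_1 = gamma(1):
  phi_hat_1 = gamma(1) / gamma(0) = 0.1927 / 1.0358 = 0.1860.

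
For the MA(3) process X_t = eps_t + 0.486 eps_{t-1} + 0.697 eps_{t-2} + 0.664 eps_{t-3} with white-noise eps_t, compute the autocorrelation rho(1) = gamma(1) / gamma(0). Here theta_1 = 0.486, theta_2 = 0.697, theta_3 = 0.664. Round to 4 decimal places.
\rho(1) = 0.5953

For an MA(q) process with theta_0 = 1, the autocovariance is
  gamma(k) = sigma^2 * sum_{i=0..q-k} theta_i * theta_{i+k},
and rho(k) = gamma(k) / gamma(0). Sigma^2 cancels.
  numerator   = (1)*(0.486) + (0.486)*(0.697) + (0.697)*(0.664) = 1.28755.
  denominator = (1)^2 + (0.486)^2 + (0.697)^2 + (0.664)^2 = 2.162901.
  rho(1) = 1.28755 / 2.162901 = 0.5953.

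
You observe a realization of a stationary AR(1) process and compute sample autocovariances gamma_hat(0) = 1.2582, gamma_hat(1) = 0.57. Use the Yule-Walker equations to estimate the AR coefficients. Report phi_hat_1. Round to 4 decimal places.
\hat\phi_{1} = 0.4530

The Yule-Walker equations for an AR(p) process read, in matrix form,
  Gamma_p phi = r_p,   with   (Gamma_p)_{ij} = gamma(|i - j|),
                       (r_p)_i = gamma(i),   i,j = 1..p.
Substitute the sample gammas (Toeplitz matrix and right-hand side of size 1):
  Gamma_p = [[1.2582]]
  r_p     = [0.57]
With p = 1 this is the single equation gamma(0) phi_1 = gamma(1):
  phi_hat_1 = gamma(1) / gamma(0) = 0.57 / 1.2582 = 0.4530.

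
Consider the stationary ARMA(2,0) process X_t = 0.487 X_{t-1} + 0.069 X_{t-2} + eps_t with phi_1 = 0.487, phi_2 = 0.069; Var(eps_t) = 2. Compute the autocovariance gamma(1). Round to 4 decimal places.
\gamma(1) = 1.4472

Multiply the model equation by X_{t-k} and take expectations. With theta_0 = psi_0 = 1 and psi_j the MA(infinity) weights, this gives
  gamma(k) - sum_i phi_i gamma(k-i) = c_k,
  c_k = sigma^2 * sum_{j=k..q} theta_j psi_{j-k}   (c_k = 0 for k > q),
using gamma(-m) = gamma(m).
Pure AR (q = 0): c_0 = sigma^2 = 2, c_k = 0 for k >= 1.
Equations for k = 0, 1, 2 (AR order 2, c_2 = 0):
  (E0) gamma(0) = phi_1 gamma(1) + phi_2 gamma(2) + c_0
  (E1) gamma(1) = phi_1 gamma(0) + phi_2 gamma(1) + c_1
  (E2) gamma(2) = phi_1 gamma(1) + phi_2 gamma(0)
From (E1): gamma(1) = A gamma(0) + B with
  A = phi_1 / (1 - phi_2) = 0.487 / 0.931 = 0.523093,   B = c_1 / (1 - phi_2) = 0 / 0.931 = 0.
Insert (E2) into (E0): gamma(0) (1 - phi_2^2) = phi_1 (1 + phi_2) gamma(1) + c_0.
  phi_1 (1 + phi_2) = (0.487)(1.069) = 0.520603,   1 - phi_2^2 = 0.995239.
Replace gamma(1) by A gamma(0) + B and collect gamma(0):
  gamma(0) [0.995239 - (0.520603)(0.523093)] = c_0 = 2
  gamma(0) * 0.722915 = 2
  gamma(0) = 2 / 0.722915 = 2.766577.
  gamma(1) = A gamma(0) = (0.523093)(2.766577) = 1.447178.
Therefore gamma(1) = 1.4472 (to 4 decimal places).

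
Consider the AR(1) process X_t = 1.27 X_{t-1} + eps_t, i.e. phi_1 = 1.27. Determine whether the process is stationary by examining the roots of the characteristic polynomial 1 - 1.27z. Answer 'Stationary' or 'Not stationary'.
\text{Not stationary}

The AR(p) characteristic polynomial is P(z) = 1 - 1.27z.
Stationarity requires all roots to lie outside the unit circle, i.e. |z| > 1 for every root.
This is linear in z: 1 + (-1.27) z = 0  =>  z = -1/(-1.27) = 0.787402,  |z| = 0.787402.
Moduli of all roots: 0.7874.
All moduli strictly greater than 1? No.
Verdict: Not stationary.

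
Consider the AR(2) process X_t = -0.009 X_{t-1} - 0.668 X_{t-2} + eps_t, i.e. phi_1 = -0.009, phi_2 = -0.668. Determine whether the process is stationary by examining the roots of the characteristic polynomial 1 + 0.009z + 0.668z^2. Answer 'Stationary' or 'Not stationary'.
\text{Stationary}

The AR(p) characteristic polynomial is P(z) = 1 + 0.009z + 0.668z^2.
Stationarity requires all roots to lie outside the unit circle, i.e. |z| > 1 for every root.
Set 1 + (0.009) z + (0.668) z^2 = 0, i.e. a z^2 + b z + c = 0 with a = 0.668, b = 0.009, c = 1.
Discriminant D = b^2 - 4ac = (0.009)^2 - 4*(0.668)*1 = 0.000081 - (2.672) = -2.671919.
D < 0, so the roots are the complex-conjugate pair z = (-b +/- i sqrt(-D)) / (2a) = -0.0067 +/- 1.2235i.
For a conjugate pair |z|^2 = z * conj(z) = (product of roots) = c/a = 1/(0.668) = 1.497006, so |z| = sqrt(1.497006) = 1.2235 for both roots.
Moduli of all roots: 1.2235, 1.2235.
All moduli strictly greater than 1? Yes.
Verdict: Stationary.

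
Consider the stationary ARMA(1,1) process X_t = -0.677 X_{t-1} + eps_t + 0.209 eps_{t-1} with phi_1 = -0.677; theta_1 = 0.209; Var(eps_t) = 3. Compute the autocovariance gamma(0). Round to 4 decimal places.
\gamma(0) = 4.2130

Multiply the model equation by X_{t-k} and take expectations. With theta_0 = psi_0 = 1 and psi_j the MA(infinity) weights, this gives
  gamma(k) - sum_i phi_i gamma(k-i) = c_k,
  c_k = sigma^2 * sum_{j=k..q} theta_j psi_{j-k}   (c_k = 0 for k > q),
using gamma(-m) = gamma(m).
psi-weights needed (psi_j = theta_j + sum_i phi_i psi_{j-i}):
  psi_1 = theta_1 + phi_1 = 0.209 + (-0.677) = -0.468
Right-hand sides:
  c_0 = sigma^2 (1 + theta_1 psi_1) = 3 * (1 + (0.209)(-0.468)) = 3 * 0.902188 = 2.706564
  c_1 = sigma^2 theta_1 = 3 * (0.209) = 0.627
  c_2 = 0
Equations for k = 0 and k = 1 (AR order 1):
  gamma(0) = phi_1 gamma(1) + c_0
  gamma(1) = phi_1 gamma(0) + c_1
Substituting the second into the first: gamma(0) (1 - phi_1^2) = c_0 + phi_1 c_1, so
  gamma(0) = (c_0 + phi_1 c_1) / (1 - phi_1^2) = (2.706564 + (-0.677)(0.627)) / (1 - (-0.677)^2) = 2.282085 / 0.541671 = 4.213046.
Therefore gamma(0) = 4.2130 (to 4 decimal places).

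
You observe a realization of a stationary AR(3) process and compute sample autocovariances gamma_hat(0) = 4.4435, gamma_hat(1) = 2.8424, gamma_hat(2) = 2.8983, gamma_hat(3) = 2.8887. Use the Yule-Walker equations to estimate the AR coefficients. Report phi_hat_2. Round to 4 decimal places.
\hat\phi_{2} = 0.3030

The Yule-Walker equations for an AR(p) process read, in matrix form,
  Gamma_p phi = r_p,   with   (Gamma_p)_{ij} = gamma(|i - j|),
                       (r_p)_i = gamma(i),   i,j = 1..p.
Substitute the sample gammas (Toeplitz matrix and right-hand side of size 3):
  Gamma_p = [[4.4435, 2.8424, 2.8983], [2.8424, 4.4435, 2.8424], [2.8983, 2.8424, 4.4435]]
  r_p     = [2.8424, 2.8983, 2.8887]
Written out (R1..R3):
  (R1) 4.4435 phi_1 + 2.8424 phi_2 + 2.8983 phi_3 = 2.8424
  (R2) 2.8424 phi_1 + 4.4435 phi_2 + 2.8424 phi_3 = 2.8983
  (R3) 2.8983 phi_1 + 2.8424 phi_2 + 4.4435 phi_3 = 2.8887
Gaussian elimination:
  R2 <- R2 - (2.8424/4.4435) R1 = R2 - (0.639676) R1:  2.625285 phi_2 + 0.988427 phi_3 = 1.080085
  R3 <- R3 - (2.8983/4.4435) R1 = R3 - (0.652256) R1:  0.988427 phi_2 + 2.553066 phi_3 = 1.034727
  R3 <- R3 - (0.988427/2.625285) R2 = R3 - (0.376503) R2:  2.18092 phi_3 = 0.628072
Back-substitution:
  phi_hat_3 = 0.628072 / 2.18092 = 0.287985
  phi_hat_2 = (1.080085 - (0.988427)(0.287985)) / 2.625285 = 0.302989
  phi_hat_1 = (2.8424 - (2.8424)(0.302989) - (2.8983)(0.287985)) / 4.4435 = 0.258021
So phi_hat = [0.2580, 0.3030, 0.2880].
Therefore phi_hat_2 = 0.3030.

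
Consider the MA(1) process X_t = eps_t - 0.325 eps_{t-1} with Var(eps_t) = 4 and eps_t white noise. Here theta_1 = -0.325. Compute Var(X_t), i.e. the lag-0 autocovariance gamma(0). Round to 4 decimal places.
\gamma(0) = 4.4225

For an MA(q) process X_t = eps_t + sum_i theta_i eps_{t-i} with
Var(eps_t) = sigma^2, the variance is
  gamma(0) = sigma^2 * (1 + sum_i theta_i^2).
  sum_i theta_i^2 = (-0.325)^2 = 0.105625.
  gamma(0) = 4 * (1 + 0.105625) = 4 * 1.105625 = 4.4225.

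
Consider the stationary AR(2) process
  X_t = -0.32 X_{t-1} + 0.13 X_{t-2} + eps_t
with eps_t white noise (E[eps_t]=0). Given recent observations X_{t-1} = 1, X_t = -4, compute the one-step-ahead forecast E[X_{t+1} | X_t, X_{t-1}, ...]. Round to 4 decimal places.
E[X_{t+1} \mid \mathcal F_t] = 1.4100

For an AR(p) model X_t = c + sum_i phi_i X_{t-i} + eps_t, the
one-step-ahead conditional mean is
  E[X_{t+1} | X_t, ...] = c + sum_i phi_i X_{t+1-i}.
Substitute known values:
  E[X_{t+1} | ...] = (-0.32) * (-4) + (0.13) * (1)
                   = 1.4100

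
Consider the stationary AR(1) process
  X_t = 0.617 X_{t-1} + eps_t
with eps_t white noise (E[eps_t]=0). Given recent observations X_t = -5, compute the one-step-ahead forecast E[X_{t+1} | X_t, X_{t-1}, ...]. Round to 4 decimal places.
E[X_{t+1} \mid \mathcal F_t] = -3.0850

For an AR(p) model X_t = c + sum_i phi_i X_{t-i} + eps_t, the
one-step-ahead conditional mean is
  E[X_{t+1} | X_t, ...] = c + sum_i phi_i X_{t+1-i}.
Substitute known values:
  E[X_{t+1} | ...] = (0.617) * (-5)
                   = -3.0850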